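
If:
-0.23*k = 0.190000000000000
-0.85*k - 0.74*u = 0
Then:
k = -0.83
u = 0.95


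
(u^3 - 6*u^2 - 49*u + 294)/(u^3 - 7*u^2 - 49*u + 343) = (u - 6)/(u - 7)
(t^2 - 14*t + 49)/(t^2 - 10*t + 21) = (t - 7)/(t - 3)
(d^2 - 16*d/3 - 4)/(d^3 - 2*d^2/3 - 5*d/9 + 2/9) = 3*(d - 6)/(3*d^2 - 4*d + 1)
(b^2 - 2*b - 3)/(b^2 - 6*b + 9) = (b + 1)/(b - 3)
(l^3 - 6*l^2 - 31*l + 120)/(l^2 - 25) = (l^2 - 11*l + 24)/(l - 5)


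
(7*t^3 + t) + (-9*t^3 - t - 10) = -2*t^3 - 10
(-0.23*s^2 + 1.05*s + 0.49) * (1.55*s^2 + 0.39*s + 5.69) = -0.3565*s^4 + 1.5378*s^3 - 0.1397*s^2 + 6.1656*s + 2.7881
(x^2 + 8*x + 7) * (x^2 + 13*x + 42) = x^4 + 21*x^3 + 153*x^2 + 427*x + 294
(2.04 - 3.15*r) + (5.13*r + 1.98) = 1.98*r + 4.02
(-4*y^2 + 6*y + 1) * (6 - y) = 4*y^3 - 30*y^2 + 35*y + 6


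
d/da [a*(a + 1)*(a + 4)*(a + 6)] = 4*a^3 + 33*a^2 + 68*a + 24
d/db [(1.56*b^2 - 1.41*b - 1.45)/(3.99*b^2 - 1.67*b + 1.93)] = (3.0207*b^2 + 17.5926*b - 5.1428)/(15.9201*b^4 - 13.3266*b^3 + 18.1903*b^2 - 6.4462*b + 3.7249)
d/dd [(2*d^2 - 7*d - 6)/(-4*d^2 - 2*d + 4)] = 2*(-4*d^2 - 4*d - 5)/(4*d^4 + 4*d^3 - 7*d^2 - 4*d + 4)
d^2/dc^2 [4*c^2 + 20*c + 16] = 8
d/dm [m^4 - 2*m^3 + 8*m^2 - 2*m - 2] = 4*m^3 - 6*m^2 + 16*m - 2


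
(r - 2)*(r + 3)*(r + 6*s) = r^3 + 6*r^2*s + r^2 + 6*r*s - 6*r - 36*s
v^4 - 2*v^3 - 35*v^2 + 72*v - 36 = (v - 6)*(v - 1)^2*(v + 6)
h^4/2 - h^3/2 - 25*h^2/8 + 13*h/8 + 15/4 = (h/2 + 1)*(h - 5/2)*(h - 3/2)*(h + 1)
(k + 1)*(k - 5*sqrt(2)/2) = k^2 - 5*sqrt(2)*k/2 + k - 5*sqrt(2)/2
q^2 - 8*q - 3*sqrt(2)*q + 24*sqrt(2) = (q - 8)*(q - 3*sqrt(2))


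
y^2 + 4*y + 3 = (y + 1)*(y + 3)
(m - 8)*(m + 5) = m^2 - 3*m - 40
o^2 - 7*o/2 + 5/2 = (o - 5/2)*(o - 1)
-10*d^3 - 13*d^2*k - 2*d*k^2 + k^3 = (-5*d + k)*(d + k)*(2*d + k)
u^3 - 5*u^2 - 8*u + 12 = (u - 6)*(u - 1)*(u + 2)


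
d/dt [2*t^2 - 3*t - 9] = 4*t - 3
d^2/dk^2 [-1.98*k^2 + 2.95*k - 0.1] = -3.96000000000000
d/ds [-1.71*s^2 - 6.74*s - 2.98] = -3.42*s - 6.74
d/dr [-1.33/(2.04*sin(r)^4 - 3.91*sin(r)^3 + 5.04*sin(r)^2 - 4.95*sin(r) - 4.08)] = (10.8528*sin(r)^3 - 15.6009*sin(r)^2 + 13.4064*sin(r) - 6.5835)*cos(r)/(-2.04*sin(r)^4 + 3.91*sin(r)^3 - 5.04*sin(r)^2 + 4.95*sin(r) + 4.08)^2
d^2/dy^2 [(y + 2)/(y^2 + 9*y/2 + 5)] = 16/(8*y^3 + 60*y^2 + 150*y + 125)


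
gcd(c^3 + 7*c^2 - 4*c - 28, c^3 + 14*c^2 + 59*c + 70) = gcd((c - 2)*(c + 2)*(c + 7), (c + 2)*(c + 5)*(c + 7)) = c^2 + 9*c + 14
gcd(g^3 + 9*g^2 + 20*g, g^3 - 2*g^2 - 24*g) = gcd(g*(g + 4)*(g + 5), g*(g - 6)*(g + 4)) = g^2 + 4*g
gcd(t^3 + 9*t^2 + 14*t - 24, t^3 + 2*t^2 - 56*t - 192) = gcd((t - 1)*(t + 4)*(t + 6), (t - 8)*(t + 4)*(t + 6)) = t^2 + 10*t + 24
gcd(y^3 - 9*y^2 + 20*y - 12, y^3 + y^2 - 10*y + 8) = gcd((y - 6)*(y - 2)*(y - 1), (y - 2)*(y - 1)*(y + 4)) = y^2 - 3*y + 2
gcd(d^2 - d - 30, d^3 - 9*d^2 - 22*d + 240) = d^2 - d - 30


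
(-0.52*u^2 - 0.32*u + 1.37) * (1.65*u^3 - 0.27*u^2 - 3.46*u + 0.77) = -0.858*u^5 - 0.3876*u^4 + 4.1461*u^3 + 0.3369*u^2 - 4.9866*u + 1.0549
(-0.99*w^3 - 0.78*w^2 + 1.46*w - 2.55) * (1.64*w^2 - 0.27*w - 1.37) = -1.6236*w^5 - 1.0119*w^4 + 3.9613*w^3 - 3.5076*w^2 - 1.3117*w + 3.4935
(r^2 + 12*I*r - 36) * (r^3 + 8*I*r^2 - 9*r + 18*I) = r^5 + 20*I*r^4 - 141*r^3 - 378*I*r^2 + 108*r - 648*I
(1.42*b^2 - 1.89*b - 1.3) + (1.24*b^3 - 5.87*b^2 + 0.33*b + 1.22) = 1.24*b^3 - 4.45*b^2 - 1.56*b - 0.0800000000000001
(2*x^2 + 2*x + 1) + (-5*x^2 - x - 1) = -3*x^2 + x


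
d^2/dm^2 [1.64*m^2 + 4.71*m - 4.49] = 3.28000000000000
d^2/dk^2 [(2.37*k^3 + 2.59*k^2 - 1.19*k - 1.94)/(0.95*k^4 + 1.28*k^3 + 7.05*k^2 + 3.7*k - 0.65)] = (4.27785*k^9 + 14.02485*k^8 - 89.2295100000001*k^7 - 243.777238*k^6 - 271.758246*k^5 - 322.904472*k^4 - 447.43846*k^3 - 622.90755*k^2 - 340.02498*k - 74.43265)/(0.857375*k^12 + 3.4656*k^11 + 23.757315*k^10 + 63.551702*k^9 + 201.53961*k^8 + 352.98594*k^7 + 560.436795*k^6 + 555.36525*k^5 + 175.35735*k^4 - 49.4561*k^3 - 17.759625*k^2 + 4.68975*k - 0.274625)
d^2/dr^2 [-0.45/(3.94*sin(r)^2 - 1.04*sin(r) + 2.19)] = (27.94248*sin(r)^4 - 5.53176*sin(r)^3 - 56.95848*sin(r)^2 + 12.08844*sin(r) + 6.7923)/(3.94*sin(r)^2 - 1.04*sin(r) + 2.19)^3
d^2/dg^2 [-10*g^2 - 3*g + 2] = -20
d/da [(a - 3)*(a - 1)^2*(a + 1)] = 4*a^3 - 12*a^2 + 4*a + 4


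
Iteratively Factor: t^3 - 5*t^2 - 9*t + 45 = (t + 3)*(t^2 - 8*t + 15) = (t - 3)*(t + 3)*(t - 5)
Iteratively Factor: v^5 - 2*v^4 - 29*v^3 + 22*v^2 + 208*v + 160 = (v - 5)*(v^4 + 3*v^3 - 14*v^2 - 48*v - 32) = (v - 5)*(v - 4)*(v^3 + 7*v^2 + 14*v + 8) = (v - 5)*(v - 4)*(v + 2)*(v^2 + 5*v + 4) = (v - 5)*(v - 4)*(v + 1)*(v + 2)*(v + 4)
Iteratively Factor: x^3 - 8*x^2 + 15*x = (x - 5)*(x^2 - 3*x) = (x - 5)*(x - 3)*(x)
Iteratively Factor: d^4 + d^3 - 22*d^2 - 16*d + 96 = (d + 3)*(d^3 - 2*d^2 - 16*d + 32) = (d + 3)*(d + 4)*(d^2 - 6*d + 8) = (d - 2)*(d + 3)*(d + 4)*(d - 4)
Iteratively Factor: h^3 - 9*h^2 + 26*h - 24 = (h - 2)*(h^2 - 7*h + 12) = (h - 4)*(h - 2)*(h - 3)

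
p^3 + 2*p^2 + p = p*(p + 1)^2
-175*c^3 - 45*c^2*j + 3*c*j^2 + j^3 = (-7*c + j)*(5*c + j)^2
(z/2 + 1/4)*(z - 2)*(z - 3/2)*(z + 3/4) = z^4/2 - 9*z^3/8 - z^2/2 + 39*z/32 + 9/16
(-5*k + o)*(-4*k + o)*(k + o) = 20*k^3 + 11*k^2*o - 8*k*o^2 + o^3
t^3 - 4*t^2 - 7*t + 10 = (t - 5)*(t - 1)*(t + 2)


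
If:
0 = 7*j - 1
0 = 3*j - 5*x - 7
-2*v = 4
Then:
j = 1/7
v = -2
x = -46/35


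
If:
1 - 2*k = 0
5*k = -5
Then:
No Solution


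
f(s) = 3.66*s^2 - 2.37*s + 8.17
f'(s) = 7.32*s - 2.37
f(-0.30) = 9.21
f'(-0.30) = -4.57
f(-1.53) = 20.36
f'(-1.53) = -13.57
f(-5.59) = 135.79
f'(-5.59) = -43.29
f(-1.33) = 17.80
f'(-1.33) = -12.11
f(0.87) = 8.88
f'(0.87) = 4.00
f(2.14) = 19.86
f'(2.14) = 13.29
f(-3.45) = 59.91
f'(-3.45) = -27.62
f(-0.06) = 8.33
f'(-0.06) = -2.81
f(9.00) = 283.30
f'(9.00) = 63.51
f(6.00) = 125.71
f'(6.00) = 41.55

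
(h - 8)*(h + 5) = h^2 - 3*h - 40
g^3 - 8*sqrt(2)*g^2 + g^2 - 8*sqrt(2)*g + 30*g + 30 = (g + 1)*(g - 5*sqrt(2))*(g - 3*sqrt(2))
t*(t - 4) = t^2 - 4*t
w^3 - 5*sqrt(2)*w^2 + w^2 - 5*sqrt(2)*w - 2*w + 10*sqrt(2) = (w - 1)*(w + 2)*(w - 5*sqrt(2))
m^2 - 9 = (m - 3)*(m + 3)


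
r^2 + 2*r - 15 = (r - 3)*(r + 5)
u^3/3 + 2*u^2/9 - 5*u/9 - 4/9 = (u/3 + 1/3)*(u - 4/3)*(u + 1)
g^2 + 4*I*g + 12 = (g - 2*I)*(g + 6*I)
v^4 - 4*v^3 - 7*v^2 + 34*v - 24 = (v - 4)*(v - 2)*(v - 1)*(v + 3)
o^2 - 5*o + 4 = (o - 4)*(o - 1)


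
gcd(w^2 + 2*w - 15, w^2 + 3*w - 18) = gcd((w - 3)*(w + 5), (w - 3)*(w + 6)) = w - 3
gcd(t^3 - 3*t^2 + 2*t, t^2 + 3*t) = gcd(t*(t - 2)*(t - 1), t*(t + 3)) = t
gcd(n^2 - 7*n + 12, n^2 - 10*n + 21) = n - 3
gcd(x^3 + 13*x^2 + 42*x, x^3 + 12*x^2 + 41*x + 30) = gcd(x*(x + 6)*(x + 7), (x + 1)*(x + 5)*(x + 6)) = x + 6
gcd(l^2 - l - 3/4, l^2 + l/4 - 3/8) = 1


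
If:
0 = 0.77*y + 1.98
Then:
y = -2.57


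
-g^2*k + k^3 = k*(-g + k)*(g + k)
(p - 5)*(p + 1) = p^2 - 4*p - 5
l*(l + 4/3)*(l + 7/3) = l^3 + 11*l^2/3 + 28*l/9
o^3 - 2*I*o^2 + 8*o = o*(o - 4*I)*(o + 2*I)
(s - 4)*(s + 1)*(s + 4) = s^3 + s^2 - 16*s - 16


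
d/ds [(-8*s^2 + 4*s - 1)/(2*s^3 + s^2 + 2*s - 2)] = 2*(8*s^4 - 8*s^3 - 7*s^2 + 17*s - 3)/(4*s^6 + 4*s^5 + 9*s^4 - 4*s^3 - 8*s + 4)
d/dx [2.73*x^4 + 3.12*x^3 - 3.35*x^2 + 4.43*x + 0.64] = 10.92*x^3 + 9.36*x^2 - 6.7*x + 4.43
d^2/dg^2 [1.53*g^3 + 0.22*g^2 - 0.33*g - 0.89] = 9.18*g + 0.44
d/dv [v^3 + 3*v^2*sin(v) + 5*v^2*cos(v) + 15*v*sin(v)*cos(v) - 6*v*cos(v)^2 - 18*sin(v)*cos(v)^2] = -5*v^2*sin(v) + 3*v^2*cos(v) + 3*v^2 + 6*v*sin(v) + 6*v*sin(2*v) + 10*v*cos(v) + 15*v*cos(2*v) + 15*sin(2*v)/2 - 9*cos(v)/2 - 3*cos(2*v) - 27*cos(3*v)/2 - 3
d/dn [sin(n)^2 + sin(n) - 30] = sin(2*n) + cos(n)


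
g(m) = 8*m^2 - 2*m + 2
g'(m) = 16*m - 2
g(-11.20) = 1027.92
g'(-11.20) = -181.20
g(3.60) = 98.48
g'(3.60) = 55.60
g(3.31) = 83.03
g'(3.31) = 50.96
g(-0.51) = 5.10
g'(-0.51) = -10.16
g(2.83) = 60.41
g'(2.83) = 43.28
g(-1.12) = 14.28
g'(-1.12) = -19.92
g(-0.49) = 4.90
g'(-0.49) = -9.84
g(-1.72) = 29.11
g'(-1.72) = -29.52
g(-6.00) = 302.00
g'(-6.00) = -98.00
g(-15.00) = 1832.00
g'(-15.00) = -242.00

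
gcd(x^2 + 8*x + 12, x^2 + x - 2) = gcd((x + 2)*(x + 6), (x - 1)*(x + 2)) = x + 2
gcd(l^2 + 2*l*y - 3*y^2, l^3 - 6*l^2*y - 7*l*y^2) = 1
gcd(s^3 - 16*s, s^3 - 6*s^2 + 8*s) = s^2 - 4*s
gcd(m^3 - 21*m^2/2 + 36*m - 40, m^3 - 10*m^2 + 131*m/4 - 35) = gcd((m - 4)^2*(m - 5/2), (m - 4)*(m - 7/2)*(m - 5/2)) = m^2 - 13*m/2 + 10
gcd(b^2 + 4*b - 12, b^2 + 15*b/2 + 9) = b + 6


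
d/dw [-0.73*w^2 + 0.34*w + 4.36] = 0.34 - 1.46*w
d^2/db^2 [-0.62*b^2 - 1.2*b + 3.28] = -1.24000000000000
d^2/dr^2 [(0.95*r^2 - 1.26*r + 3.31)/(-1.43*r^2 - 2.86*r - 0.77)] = (12.923768*r^3 - 34.335444*r^2 - 89.547744*r - 53.535724)/(2.924207*r^6 + 17.545242*r^5 + 39.814203*r^4 + 42.288532*r^3 + 21.438417*r^2 + 5.087082*r + 0.456533)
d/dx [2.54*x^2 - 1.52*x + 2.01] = 5.08*x - 1.52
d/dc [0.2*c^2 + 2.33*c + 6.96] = 0.4*c + 2.33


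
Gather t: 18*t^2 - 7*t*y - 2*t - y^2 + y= 18*t^2 + t*(-7*y - 2) - y^2 + y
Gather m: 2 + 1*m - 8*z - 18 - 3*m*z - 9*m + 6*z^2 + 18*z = m*(-3*z - 8) + 6*z^2 + 10*z - 16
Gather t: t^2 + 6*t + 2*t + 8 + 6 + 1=t^2 + 8*t + 15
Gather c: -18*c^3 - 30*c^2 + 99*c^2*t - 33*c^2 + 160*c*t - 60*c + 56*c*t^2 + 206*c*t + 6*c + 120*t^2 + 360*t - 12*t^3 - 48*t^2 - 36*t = -18*c^3 + c^2*(99*t - 63) + c*(56*t^2 + 366*t - 54) - 12*t^3 + 72*t^2 + 324*t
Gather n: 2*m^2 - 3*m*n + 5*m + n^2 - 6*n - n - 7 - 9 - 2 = 2*m^2 + 5*m + n^2 + n*(-3*m - 7) - 18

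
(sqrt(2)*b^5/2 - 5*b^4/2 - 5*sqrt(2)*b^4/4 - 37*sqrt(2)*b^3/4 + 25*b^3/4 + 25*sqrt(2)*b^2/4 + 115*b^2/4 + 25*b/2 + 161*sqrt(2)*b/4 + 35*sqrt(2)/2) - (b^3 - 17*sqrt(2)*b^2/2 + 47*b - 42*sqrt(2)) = sqrt(2)*b^5/2 - 5*b^4/2 - 5*sqrt(2)*b^4/4 - 37*sqrt(2)*b^3/4 + 21*b^3/4 + 59*sqrt(2)*b^2/4 + 115*b^2/4 - 69*b/2 + 161*sqrt(2)*b/4 + 119*sqrt(2)/2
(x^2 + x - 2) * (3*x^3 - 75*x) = 3*x^5 + 3*x^4 - 81*x^3 - 75*x^2 + 150*x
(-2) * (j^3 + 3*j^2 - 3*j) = -2*j^3 - 6*j^2 + 6*j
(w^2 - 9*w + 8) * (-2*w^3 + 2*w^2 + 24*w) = -2*w^5 + 20*w^4 - 10*w^3 - 200*w^2 + 192*w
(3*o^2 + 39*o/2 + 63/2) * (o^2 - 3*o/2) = 3*o^4 + 15*o^3 + 9*o^2/4 - 189*o/4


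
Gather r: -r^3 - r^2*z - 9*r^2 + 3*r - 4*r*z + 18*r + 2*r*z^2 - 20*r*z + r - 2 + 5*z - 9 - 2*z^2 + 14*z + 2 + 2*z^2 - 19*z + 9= -r^3 + r^2*(-z - 9) + r*(2*z^2 - 24*z + 22)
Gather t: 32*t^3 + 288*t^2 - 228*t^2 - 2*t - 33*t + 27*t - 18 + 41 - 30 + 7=32*t^3 + 60*t^2 - 8*t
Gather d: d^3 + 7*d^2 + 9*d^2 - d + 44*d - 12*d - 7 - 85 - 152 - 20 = d^3 + 16*d^2 + 31*d - 264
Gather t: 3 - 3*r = 3 - 3*r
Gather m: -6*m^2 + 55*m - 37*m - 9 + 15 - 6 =-6*m^2 + 18*m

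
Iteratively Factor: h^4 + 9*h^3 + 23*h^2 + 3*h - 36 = (h - 1)*(h^3 + 10*h^2 + 33*h + 36) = (h - 1)*(h + 4)*(h^2 + 6*h + 9) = (h - 1)*(h + 3)*(h + 4)*(h + 3)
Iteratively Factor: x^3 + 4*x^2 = (x + 4)*(x^2) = x*(x + 4)*(x)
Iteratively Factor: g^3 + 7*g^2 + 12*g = (g)*(g^2 + 7*g + 12) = g*(g + 4)*(g + 3)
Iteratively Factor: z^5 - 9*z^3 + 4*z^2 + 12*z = (z - 2)*(z^4 + 2*z^3 - 5*z^2 - 6*z) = (z - 2)*(z + 3)*(z^3 - z^2 - 2*z) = z*(z - 2)*(z + 3)*(z^2 - z - 2) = z*(z - 2)^2*(z + 3)*(z + 1)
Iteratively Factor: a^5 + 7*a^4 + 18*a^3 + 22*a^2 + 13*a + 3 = (a + 3)*(a^4 + 4*a^3 + 6*a^2 + 4*a + 1) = (a + 1)*(a + 3)*(a^3 + 3*a^2 + 3*a + 1) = (a + 1)^2*(a + 3)*(a^2 + 2*a + 1) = (a + 1)^3*(a + 3)*(a + 1)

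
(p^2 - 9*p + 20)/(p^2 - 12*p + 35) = (p - 4)/(p - 7)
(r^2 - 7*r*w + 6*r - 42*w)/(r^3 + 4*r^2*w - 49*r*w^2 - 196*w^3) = (r + 6)/(r^2 + 11*r*w + 28*w^2)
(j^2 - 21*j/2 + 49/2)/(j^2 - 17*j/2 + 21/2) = (2*j - 7)/(2*j - 3)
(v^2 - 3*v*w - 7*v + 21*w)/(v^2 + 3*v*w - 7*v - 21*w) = (v - 3*w)/(v + 3*w)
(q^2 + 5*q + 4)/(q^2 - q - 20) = (q + 1)/(q - 5)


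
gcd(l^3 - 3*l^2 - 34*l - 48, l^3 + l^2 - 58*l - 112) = l^2 - 6*l - 16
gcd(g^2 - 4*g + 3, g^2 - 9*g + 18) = g - 3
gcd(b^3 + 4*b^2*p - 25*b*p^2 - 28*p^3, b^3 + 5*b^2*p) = 1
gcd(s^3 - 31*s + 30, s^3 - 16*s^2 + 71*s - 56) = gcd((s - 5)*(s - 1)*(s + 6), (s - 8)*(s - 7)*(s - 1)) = s - 1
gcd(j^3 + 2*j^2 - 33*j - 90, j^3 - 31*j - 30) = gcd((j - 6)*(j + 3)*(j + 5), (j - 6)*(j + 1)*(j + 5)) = j^2 - j - 30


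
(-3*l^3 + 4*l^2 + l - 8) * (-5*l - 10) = 15*l^4 + 10*l^3 - 45*l^2 + 30*l + 80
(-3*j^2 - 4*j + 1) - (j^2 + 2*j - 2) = -4*j^2 - 6*j + 3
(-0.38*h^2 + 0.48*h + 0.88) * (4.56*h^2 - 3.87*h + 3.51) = -1.7328*h^4 + 3.6594*h^3 + 0.821399999999999*h^2 - 1.7208*h + 3.0888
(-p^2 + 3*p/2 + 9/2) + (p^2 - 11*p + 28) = 65/2 - 19*p/2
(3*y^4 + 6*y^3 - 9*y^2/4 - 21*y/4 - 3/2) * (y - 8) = 3*y^5 - 18*y^4 - 201*y^3/4 + 51*y^2/4 + 81*y/2 + 12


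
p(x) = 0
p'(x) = 0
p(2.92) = 0.00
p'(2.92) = 0.00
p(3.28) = 0.00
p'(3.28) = 0.00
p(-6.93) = 0.00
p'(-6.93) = 0.00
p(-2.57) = 0.00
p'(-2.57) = 0.00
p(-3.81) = 0.00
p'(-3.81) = 0.00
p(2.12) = 0.00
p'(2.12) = 0.00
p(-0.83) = 0.00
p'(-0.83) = 0.00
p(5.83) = 0.00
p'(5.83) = 0.00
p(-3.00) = 0.00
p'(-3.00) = 0.00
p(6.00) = 0.00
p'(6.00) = 0.00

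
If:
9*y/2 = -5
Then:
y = -10/9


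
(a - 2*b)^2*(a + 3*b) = a^3 - a^2*b - 8*a*b^2 + 12*b^3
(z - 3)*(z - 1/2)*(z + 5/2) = z^3 - z^2 - 29*z/4 + 15/4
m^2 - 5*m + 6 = (m - 3)*(m - 2)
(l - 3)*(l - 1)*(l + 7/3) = l^3 - 5*l^2/3 - 19*l/3 + 7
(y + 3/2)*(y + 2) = y^2 + 7*y/2 + 3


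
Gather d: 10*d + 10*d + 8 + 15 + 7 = 20*d + 30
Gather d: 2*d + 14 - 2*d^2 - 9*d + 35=-2*d^2 - 7*d + 49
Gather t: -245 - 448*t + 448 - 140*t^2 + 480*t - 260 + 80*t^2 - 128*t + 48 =-60*t^2 - 96*t - 9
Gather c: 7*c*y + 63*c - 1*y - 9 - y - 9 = c*(7*y + 63) - 2*y - 18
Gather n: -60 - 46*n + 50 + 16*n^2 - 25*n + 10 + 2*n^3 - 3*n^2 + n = 2*n^3 + 13*n^2 - 70*n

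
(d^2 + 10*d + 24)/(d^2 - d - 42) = (d + 4)/(d - 7)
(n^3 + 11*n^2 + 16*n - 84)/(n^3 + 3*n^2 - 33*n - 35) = (n^2 + 4*n - 12)/(n^2 - 4*n - 5)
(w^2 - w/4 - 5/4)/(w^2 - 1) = (w - 5/4)/(w - 1)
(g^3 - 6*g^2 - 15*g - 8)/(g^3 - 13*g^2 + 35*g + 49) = (g^2 - 7*g - 8)/(g^2 - 14*g + 49)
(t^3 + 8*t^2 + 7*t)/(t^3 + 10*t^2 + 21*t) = (t + 1)/(t + 3)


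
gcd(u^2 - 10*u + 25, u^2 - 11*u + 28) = 1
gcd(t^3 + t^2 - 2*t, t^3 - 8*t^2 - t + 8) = t - 1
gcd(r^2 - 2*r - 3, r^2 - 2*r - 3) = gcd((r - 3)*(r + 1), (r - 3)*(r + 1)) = r^2 - 2*r - 3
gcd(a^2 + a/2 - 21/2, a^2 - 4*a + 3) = a - 3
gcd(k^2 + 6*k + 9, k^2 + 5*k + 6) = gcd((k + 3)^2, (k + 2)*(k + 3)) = k + 3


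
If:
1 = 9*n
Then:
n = 1/9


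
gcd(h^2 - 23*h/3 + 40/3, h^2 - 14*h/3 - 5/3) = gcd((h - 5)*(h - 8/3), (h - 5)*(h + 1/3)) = h - 5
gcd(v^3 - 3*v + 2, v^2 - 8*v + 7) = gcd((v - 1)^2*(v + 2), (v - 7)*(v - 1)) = v - 1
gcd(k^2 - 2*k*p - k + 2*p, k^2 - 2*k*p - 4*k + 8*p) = -k + 2*p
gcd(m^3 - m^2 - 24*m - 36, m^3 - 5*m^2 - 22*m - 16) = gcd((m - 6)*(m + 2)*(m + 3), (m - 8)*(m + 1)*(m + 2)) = m + 2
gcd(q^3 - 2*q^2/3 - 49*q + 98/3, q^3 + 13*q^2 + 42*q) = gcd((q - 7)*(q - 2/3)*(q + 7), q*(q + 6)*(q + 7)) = q + 7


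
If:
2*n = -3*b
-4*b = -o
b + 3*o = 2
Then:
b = 2/13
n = -3/13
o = 8/13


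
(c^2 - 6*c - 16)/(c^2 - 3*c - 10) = (c - 8)/(c - 5)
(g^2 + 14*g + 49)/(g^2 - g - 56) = (g + 7)/(g - 8)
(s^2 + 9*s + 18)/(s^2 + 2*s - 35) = (s^2 + 9*s + 18)/(s^2 + 2*s - 35)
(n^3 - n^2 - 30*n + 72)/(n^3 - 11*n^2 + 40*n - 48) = (n + 6)/(n - 4)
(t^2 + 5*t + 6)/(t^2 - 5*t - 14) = (t + 3)/(t - 7)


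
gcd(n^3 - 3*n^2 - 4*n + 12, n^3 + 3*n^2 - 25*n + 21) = n - 3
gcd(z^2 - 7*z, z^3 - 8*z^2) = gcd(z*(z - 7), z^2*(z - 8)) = z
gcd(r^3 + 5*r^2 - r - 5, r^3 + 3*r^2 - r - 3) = r^2 - 1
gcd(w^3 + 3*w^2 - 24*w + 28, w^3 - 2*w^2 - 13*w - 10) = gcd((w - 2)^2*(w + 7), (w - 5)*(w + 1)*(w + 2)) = 1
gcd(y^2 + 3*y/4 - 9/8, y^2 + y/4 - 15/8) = y + 3/2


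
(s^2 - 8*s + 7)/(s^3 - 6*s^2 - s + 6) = (s - 7)/(s^2 - 5*s - 6)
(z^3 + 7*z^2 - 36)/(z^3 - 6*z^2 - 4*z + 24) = (z^2 + 9*z + 18)/(z^2 - 4*z - 12)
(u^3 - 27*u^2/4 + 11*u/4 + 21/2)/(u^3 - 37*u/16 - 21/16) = 4*(u - 6)/(4*u + 3)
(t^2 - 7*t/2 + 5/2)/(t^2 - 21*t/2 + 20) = (t - 1)/(t - 8)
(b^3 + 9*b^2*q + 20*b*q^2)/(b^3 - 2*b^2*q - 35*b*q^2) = (-b - 4*q)/(-b + 7*q)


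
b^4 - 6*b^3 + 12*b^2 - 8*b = b*(b - 2)^3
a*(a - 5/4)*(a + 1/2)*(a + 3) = a^4 + 9*a^3/4 - 23*a^2/8 - 15*a/8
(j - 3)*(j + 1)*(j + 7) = j^3 + 5*j^2 - 17*j - 21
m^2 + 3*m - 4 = (m - 1)*(m + 4)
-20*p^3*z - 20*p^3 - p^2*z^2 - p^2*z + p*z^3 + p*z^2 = (-5*p + z)*(4*p + z)*(p*z + p)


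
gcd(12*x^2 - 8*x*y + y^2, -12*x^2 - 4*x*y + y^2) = 6*x - y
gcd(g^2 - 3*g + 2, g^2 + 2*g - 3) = g - 1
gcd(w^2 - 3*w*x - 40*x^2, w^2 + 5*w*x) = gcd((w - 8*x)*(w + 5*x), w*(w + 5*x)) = w + 5*x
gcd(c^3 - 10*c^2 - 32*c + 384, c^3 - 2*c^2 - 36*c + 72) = c + 6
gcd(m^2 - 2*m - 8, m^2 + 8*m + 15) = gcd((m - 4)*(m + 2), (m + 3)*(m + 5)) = 1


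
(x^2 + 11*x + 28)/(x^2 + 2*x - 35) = (x + 4)/(x - 5)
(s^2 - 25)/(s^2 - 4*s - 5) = (s + 5)/(s + 1)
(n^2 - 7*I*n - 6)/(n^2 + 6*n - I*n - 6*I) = (n - 6*I)/(n + 6)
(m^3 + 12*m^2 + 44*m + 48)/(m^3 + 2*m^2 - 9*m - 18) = (m^2 + 10*m + 24)/(m^2 - 9)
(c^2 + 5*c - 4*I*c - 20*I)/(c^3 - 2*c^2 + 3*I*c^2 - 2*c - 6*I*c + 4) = (c^2 + c*(5 - 4*I) - 20*I)/(c^3 + c^2*(-2 + 3*I) + c*(-2 - 6*I) + 4)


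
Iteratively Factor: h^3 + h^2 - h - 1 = (h + 1)*(h^2 - 1) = (h - 1)*(h + 1)*(h + 1)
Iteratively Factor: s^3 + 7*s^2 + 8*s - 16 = (s + 4)*(s^2 + 3*s - 4) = (s + 4)^2*(s - 1)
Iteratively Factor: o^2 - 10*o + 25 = (o - 5)*(o - 5)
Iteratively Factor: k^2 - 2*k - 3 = (k + 1)*(k - 3)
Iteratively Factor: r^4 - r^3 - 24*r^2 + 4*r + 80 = (r + 2)*(r^3 - 3*r^2 - 18*r + 40) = (r - 2)*(r + 2)*(r^2 - r - 20) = (r - 2)*(r + 2)*(r + 4)*(r - 5)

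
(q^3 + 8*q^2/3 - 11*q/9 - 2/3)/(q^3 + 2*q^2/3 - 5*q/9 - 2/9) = (q + 3)/(q + 1)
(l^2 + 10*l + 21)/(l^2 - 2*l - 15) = (l + 7)/(l - 5)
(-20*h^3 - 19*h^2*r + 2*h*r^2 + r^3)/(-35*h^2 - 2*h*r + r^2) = (-4*h^2 - 3*h*r + r^2)/(-7*h + r)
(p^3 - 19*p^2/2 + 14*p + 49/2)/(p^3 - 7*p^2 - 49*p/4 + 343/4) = 2*(p + 1)/(2*p + 7)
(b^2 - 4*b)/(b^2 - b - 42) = b*(4 - b)/(-b^2 + b + 42)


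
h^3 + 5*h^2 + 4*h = h*(h + 1)*(h + 4)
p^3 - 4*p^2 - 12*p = p*(p - 6)*(p + 2)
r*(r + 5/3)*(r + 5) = r^3 + 20*r^2/3 + 25*r/3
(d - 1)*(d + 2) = d^2 + d - 2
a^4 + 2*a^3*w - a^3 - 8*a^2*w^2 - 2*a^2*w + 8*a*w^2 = a*(a - 1)*(a - 2*w)*(a + 4*w)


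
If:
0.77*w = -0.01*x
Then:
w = -0.012987012987013*x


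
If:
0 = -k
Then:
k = 0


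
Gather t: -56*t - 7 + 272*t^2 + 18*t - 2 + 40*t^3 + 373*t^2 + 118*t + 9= 40*t^3 + 645*t^2 + 80*t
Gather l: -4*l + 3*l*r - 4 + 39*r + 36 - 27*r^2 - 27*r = l*(3*r - 4) - 27*r^2 + 12*r + 32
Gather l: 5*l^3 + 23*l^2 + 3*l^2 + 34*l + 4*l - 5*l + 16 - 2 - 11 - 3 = 5*l^3 + 26*l^2 + 33*l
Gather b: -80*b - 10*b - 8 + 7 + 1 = -90*b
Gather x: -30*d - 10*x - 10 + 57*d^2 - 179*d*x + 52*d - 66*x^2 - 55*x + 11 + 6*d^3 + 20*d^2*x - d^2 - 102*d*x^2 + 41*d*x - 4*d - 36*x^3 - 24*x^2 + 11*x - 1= 6*d^3 + 56*d^2 + 18*d - 36*x^3 + x^2*(-102*d - 90) + x*(20*d^2 - 138*d - 54)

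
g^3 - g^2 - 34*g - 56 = (g - 7)*(g + 2)*(g + 4)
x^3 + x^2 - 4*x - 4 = (x - 2)*(x + 1)*(x + 2)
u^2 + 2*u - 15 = (u - 3)*(u + 5)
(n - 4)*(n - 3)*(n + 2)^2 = n^4 - 3*n^3 - 12*n^2 + 20*n + 48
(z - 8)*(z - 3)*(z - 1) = z^3 - 12*z^2 + 35*z - 24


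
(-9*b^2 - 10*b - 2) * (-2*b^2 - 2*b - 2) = 18*b^4 + 38*b^3 + 42*b^2 + 24*b + 4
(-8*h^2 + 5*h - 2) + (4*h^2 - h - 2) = -4*h^2 + 4*h - 4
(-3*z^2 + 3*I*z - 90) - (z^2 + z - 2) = -4*z^2 - z + 3*I*z - 88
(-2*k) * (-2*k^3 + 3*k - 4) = 4*k^4 - 6*k^2 + 8*k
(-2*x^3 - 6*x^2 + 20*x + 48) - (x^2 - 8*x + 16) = -2*x^3 - 7*x^2 + 28*x + 32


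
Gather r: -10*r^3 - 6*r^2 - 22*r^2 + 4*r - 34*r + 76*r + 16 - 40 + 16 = -10*r^3 - 28*r^2 + 46*r - 8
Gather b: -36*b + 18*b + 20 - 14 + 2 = 8 - 18*b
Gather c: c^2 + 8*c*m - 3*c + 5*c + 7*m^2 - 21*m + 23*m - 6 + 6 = c^2 + c*(8*m + 2) + 7*m^2 + 2*m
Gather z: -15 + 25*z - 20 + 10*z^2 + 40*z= 10*z^2 + 65*z - 35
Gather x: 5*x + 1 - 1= 5*x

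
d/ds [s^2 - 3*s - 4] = 2*s - 3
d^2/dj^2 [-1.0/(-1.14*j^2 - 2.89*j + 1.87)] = (-2.5992*j^2 - 6.5892*j + 1.0*(2.28*j + 2.89)*(4.56*j + 5.78) + 4.2636)/(1.14*j^2 + 2.89*j - 1.87)^3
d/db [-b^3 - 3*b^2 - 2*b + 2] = -3*b^2 - 6*b - 2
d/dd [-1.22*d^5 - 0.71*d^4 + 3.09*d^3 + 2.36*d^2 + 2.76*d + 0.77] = -6.1*d^4 - 2.84*d^3 + 9.27*d^2 + 4.72*d + 2.76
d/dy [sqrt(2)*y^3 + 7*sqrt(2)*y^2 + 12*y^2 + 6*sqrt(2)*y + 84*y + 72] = 3*sqrt(2)*y^2 + 14*sqrt(2)*y + 24*y + 6*sqrt(2) + 84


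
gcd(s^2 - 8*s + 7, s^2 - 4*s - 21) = s - 7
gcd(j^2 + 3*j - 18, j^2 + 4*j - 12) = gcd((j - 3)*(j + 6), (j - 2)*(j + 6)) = j + 6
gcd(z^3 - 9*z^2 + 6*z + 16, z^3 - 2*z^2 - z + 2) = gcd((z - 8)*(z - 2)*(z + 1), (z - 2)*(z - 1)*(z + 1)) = z^2 - z - 2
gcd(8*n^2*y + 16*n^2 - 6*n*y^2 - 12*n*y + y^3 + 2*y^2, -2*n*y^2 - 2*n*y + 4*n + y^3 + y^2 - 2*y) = -2*n*y - 4*n + y^2 + 2*y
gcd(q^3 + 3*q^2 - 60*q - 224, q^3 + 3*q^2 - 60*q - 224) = q^3 + 3*q^2 - 60*q - 224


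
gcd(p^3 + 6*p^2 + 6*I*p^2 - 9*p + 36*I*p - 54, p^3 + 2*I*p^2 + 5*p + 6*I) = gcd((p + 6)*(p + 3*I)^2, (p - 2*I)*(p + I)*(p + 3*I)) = p + 3*I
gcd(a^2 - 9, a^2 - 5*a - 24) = a + 3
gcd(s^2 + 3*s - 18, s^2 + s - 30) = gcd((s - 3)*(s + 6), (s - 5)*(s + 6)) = s + 6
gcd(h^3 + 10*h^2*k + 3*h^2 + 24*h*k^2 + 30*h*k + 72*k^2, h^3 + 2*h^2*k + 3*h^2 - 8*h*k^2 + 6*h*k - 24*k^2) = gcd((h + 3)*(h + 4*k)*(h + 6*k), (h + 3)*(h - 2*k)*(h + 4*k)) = h^2 + 4*h*k + 3*h + 12*k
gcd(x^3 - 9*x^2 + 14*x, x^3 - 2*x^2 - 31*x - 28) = x - 7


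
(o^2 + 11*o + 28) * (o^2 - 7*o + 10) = o^4 + 4*o^3 - 39*o^2 - 86*o + 280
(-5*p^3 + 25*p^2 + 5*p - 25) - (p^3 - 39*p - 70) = -6*p^3 + 25*p^2 + 44*p + 45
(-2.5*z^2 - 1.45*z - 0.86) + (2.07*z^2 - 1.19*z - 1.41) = -0.43*z^2 - 2.64*z - 2.27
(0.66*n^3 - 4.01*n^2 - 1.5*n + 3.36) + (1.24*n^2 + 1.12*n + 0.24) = 0.66*n^3 - 2.77*n^2 - 0.38*n + 3.6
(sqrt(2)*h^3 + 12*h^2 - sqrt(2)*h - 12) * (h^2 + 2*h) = sqrt(2)*h^5 + 2*sqrt(2)*h^4 + 12*h^4 - sqrt(2)*h^3 + 24*h^3 - 12*h^2 - 2*sqrt(2)*h^2 - 24*h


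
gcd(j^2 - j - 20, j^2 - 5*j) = j - 5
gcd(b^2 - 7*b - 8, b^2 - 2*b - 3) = b + 1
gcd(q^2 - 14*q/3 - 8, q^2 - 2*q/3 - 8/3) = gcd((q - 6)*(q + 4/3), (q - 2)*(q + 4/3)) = q + 4/3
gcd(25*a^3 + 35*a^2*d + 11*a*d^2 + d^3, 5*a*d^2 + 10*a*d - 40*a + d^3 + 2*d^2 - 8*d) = 5*a + d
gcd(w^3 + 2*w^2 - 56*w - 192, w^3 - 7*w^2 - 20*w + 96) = w^2 - 4*w - 32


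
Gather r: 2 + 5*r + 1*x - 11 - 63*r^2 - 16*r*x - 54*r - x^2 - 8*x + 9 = -63*r^2 + r*(-16*x - 49) - x^2 - 7*x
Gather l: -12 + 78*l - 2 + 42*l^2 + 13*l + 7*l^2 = 49*l^2 + 91*l - 14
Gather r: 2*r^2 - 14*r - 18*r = 2*r^2 - 32*r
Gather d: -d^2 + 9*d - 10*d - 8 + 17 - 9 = -d^2 - d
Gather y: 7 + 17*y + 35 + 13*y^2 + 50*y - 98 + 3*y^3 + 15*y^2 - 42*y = 3*y^3 + 28*y^2 + 25*y - 56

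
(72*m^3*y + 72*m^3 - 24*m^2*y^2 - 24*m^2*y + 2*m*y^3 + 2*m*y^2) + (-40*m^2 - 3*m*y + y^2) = 72*m^3*y + 72*m^3 - 24*m^2*y^2 - 24*m^2*y - 40*m^2 + 2*m*y^3 + 2*m*y^2 - 3*m*y + y^2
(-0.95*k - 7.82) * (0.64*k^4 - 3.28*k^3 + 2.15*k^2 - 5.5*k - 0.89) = -0.608*k^5 - 1.8888*k^4 + 23.6071*k^3 - 11.588*k^2 + 43.8555*k + 6.9598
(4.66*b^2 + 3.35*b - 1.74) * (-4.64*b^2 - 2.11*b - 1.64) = -21.6224*b^4 - 25.3766*b^3 - 6.6373*b^2 - 1.8226*b + 2.8536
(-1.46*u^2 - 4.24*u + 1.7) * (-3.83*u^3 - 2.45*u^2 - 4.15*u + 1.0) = 5.5918*u^5 + 19.8162*u^4 + 9.936*u^3 + 11.971*u^2 - 11.295*u + 1.7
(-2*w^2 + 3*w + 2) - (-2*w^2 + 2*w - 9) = w + 11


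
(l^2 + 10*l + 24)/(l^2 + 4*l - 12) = (l + 4)/(l - 2)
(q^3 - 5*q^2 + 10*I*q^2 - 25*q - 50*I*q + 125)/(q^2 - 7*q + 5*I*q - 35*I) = (q^2 + 5*q*(-1 + I) - 25*I)/(q - 7)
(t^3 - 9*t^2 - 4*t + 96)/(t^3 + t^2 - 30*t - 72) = (t^2 - 12*t + 32)/(t^2 - 2*t - 24)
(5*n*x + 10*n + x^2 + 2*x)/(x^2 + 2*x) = (5*n + x)/x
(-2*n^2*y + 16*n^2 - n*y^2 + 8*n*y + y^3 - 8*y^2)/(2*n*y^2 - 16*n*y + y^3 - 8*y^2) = (-2*n^2 - n*y + y^2)/(y*(2*n + y))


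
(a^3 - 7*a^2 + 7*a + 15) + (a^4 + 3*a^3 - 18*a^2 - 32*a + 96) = a^4 + 4*a^3 - 25*a^2 - 25*a + 111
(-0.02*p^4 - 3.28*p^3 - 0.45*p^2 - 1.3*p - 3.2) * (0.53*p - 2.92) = -0.0106*p^5 - 1.68*p^4 + 9.3391*p^3 + 0.625*p^2 + 2.1*p + 9.344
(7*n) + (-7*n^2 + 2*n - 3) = -7*n^2 + 9*n - 3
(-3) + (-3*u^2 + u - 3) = -3*u^2 + u - 6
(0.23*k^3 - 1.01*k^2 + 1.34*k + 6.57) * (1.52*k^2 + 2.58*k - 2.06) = 0.3496*k^5 - 0.9418*k^4 - 1.0428*k^3 + 15.5242*k^2 + 14.1902*k - 13.5342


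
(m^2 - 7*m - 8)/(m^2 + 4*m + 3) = (m - 8)/(m + 3)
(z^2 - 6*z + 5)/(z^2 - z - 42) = (-z^2 + 6*z - 5)/(-z^2 + z + 42)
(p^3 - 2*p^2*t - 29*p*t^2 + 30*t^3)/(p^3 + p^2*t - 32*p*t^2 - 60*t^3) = (p - t)/(p + 2*t)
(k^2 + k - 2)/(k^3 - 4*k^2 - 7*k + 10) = 1/(k - 5)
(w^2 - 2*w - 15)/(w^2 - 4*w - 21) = (w - 5)/(w - 7)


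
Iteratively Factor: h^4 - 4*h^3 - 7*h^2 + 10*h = (h)*(h^3 - 4*h^2 - 7*h + 10) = h*(h - 1)*(h^2 - 3*h - 10) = h*(h - 1)*(h + 2)*(h - 5)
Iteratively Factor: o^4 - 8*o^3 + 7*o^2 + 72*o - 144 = (o - 3)*(o^3 - 5*o^2 - 8*o + 48) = (o - 4)*(o - 3)*(o^2 - o - 12) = (o - 4)*(o - 3)*(o + 3)*(o - 4)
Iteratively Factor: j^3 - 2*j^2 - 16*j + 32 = (j + 4)*(j^2 - 6*j + 8) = (j - 2)*(j + 4)*(j - 4)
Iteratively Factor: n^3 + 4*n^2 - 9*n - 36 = (n + 3)*(n^2 + n - 12) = (n + 3)*(n + 4)*(n - 3)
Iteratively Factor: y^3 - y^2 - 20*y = (y + 4)*(y^2 - 5*y) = (y - 5)*(y + 4)*(y)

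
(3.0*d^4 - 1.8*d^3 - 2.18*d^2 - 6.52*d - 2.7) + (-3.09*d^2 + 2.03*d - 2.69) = 3.0*d^4 - 1.8*d^3 - 5.27*d^2 - 4.49*d - 5.39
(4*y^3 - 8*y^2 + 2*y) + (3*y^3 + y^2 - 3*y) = 7*y^3 - 7*y^2 - y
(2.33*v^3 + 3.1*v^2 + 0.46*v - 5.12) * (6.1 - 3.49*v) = -8.1317*v^4 + 3.394*v^3 + 17.3046*v^2 + 20.6748*v - 31.232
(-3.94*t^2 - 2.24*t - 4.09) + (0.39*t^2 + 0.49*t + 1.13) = -3.55*t^2 - 1.75*t - 2.96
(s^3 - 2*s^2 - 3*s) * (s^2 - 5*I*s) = s^5 - 2*s^4 - 5*I*s^4 - 3*s^3 + 10*I*s^3 + 15*I*s^2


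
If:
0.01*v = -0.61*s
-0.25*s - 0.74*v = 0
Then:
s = 0.00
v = 0.00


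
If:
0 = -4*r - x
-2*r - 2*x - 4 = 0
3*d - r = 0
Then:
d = 2/9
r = 2/3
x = -8/3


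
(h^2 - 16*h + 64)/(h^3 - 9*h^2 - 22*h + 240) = (h - 8)/(h^2 - h - 30)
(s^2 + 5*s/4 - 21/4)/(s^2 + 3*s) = (s - 7/4)/s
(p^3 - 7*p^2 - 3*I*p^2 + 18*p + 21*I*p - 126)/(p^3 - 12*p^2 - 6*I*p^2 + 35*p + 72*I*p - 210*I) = (p + 3*I)/(p - 5)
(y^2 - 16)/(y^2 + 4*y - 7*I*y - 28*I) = (y - 4)/(y - 7*I)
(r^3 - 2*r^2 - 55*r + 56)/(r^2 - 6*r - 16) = (r^2 + 6*r - 7)/(r + 2)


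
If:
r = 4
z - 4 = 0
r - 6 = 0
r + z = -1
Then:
No Solution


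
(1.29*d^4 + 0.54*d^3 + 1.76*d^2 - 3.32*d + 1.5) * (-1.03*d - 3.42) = -1.3287*d^5 - 4.968*d^4 - 3.6596*d^3 - 2.5996*d^2 + 9.8094*d - 5.13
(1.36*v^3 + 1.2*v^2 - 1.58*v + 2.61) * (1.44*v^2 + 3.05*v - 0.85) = 1.9584*v^5 + 5.876*v^4 + 0.2288*v^3 - 2.0806*v^2 + 9.3035*v - 2.2185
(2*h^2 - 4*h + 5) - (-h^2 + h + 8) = 3*h^2 - 5*h - 3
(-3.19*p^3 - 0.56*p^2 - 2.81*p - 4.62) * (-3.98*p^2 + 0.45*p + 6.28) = 12.6962*p^5 + 0.7933*p^4 - 9.1014*p^3 + 13.6063*p^2 - 19.7258*p - 29.0136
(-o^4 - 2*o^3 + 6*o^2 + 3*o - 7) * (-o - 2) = o^5 + 4*o^4 - 2*o^3 - 15*o^2 + o + 14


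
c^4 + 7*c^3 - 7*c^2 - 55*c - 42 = (c - 3)*(c + 1)*(c + 2)*(c + 7)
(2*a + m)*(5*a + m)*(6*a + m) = 60*a^3 + 52*a^2*m + 13*a*m^2 + m^3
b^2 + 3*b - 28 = (b - 4)*(b + 7)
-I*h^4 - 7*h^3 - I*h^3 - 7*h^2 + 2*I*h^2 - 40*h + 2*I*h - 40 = (h - 5*I)*(h - 4*I)*(h + 2*I)*(-I*h - I)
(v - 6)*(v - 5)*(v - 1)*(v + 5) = v^4 - 7*v^3 - 19*v^2 + 175*v - 150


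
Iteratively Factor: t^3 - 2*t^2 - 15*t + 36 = (t - 3)*(t^2 + t - 12) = (t - 3)*(t + 4)*(t - 3)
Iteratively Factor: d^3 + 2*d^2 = (d)*(d^2 + 2*d) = d*(d + 2)*(d)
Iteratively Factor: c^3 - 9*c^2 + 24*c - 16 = (c - 4)*(c^2 - 5*c + 4) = (c - 4)^2*(c - 1)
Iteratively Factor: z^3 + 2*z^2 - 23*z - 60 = (z + 3)*(z^2 - z - 20) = (z + 3)*(z + 4)*(z - 5)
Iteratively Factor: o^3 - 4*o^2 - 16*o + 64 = (o - 4)*(o^2 - 16) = (o - 4)^2*(o + 4)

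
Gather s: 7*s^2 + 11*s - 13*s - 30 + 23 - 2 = 7*s^2 - 2*s - 9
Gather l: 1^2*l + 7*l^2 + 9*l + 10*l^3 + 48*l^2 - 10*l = 10*l^3 + 55*l^2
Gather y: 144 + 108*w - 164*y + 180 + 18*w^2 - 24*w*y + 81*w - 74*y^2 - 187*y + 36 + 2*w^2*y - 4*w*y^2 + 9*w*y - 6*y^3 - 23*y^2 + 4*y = 18*w^2 + 189*w - 6*y^3 + y^2*(-4*w - 97) + y*(2*w^2 - 15*w - 347) + 360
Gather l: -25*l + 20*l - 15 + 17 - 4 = -5*l - 2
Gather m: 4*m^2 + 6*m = 4*m^2 + 6*m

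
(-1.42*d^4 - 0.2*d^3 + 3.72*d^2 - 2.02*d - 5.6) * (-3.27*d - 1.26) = 4.6434*d^5 + 2.4432*d^4 - 11.9124*d^3 + 1.9182*d^2 + 20.8572*d + 7.056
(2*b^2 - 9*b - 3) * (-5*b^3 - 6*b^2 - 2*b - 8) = -10*b^5 + 33*b^4 + 65*b^3 + 20*b^2 + 78*b + 24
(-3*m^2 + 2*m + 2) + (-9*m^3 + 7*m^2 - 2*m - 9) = -9*m^3 + 4*m^2 - 7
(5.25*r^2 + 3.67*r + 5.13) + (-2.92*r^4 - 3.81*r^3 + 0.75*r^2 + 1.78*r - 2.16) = -2.92*r^4 - 3.81*r^3 + 6.0*r^2 + 5.45*r + 2.97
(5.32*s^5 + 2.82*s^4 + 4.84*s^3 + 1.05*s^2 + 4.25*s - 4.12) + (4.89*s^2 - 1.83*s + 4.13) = 5.32*s^5 + 2.82*s^4 + 4.84*s^3 + 5.94*s^2 + 2.42*s + 0.00999999999999979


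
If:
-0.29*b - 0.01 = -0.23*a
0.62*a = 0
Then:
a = 0.00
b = -0.03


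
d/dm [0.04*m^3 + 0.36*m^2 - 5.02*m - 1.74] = 0.12*m^2 + 0.72*m - 5.02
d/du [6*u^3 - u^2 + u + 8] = 18*u^2 - 2*u + 1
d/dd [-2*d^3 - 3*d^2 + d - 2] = -6*d^2 - 6*d + 1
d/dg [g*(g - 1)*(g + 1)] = 3*g^2 - 1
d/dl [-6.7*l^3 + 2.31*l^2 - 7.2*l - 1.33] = -20.1*l^2 + 4.62*l - 7.2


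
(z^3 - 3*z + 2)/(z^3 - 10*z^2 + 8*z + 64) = (z^2 - 2*z + 1)/(z^2 - 12*z + 32)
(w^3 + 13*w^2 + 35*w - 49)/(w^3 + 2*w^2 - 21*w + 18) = (w^2 + 14*w + 49)/(w^2 + 3*w - 18)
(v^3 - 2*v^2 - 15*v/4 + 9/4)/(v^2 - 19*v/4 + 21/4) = (4*v^2 + 4*v - 3)/(4*v - 7)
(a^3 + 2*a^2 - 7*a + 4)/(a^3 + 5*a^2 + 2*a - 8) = (a - 1)/(a + 2)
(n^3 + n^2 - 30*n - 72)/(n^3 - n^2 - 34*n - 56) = (n^2 - 3*n - 18)/(n^2 - 5*n - 14)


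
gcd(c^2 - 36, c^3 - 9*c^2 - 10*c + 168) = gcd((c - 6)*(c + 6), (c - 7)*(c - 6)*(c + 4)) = c - 6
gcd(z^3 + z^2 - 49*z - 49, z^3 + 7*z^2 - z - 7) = z^2 + 8*z + 7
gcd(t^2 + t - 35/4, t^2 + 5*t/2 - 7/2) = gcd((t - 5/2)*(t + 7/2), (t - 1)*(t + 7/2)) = t + 7/2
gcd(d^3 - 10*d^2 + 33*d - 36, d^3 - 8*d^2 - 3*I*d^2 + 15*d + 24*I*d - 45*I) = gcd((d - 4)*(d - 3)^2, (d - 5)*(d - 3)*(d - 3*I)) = d - 3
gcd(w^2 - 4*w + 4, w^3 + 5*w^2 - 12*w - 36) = 1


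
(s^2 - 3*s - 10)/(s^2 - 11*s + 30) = (s + 2)/(s - 6)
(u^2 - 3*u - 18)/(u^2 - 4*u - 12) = (u + 3)/(u + 2)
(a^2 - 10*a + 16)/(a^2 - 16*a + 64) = (a - 2)/(a - 8)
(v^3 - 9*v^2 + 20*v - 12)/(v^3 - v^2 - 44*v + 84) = (v - 1)/(v + 7)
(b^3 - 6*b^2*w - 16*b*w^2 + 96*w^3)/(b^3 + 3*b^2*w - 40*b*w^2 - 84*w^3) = (b^2 - 16*w^2)/(b^2 + 9*b*w + 14*w^2)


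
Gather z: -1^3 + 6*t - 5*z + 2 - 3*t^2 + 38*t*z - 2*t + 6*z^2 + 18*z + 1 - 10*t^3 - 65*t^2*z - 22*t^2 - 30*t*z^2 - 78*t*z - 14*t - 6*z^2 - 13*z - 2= -10*t^3 - 25*t^2 - 30*t*z^2 - 10*t + z*(-65*t^2 - 40*t)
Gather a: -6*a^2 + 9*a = -6*a^2 + 9*a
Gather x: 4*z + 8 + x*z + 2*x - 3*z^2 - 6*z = x*(z + 2) - 3*z^2 - 2*z + 8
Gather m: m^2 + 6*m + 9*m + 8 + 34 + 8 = m^2 + 15*m + 50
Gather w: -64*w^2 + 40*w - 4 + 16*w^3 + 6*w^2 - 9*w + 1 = 16*w^3 - 58*w^2 + 31*w - 3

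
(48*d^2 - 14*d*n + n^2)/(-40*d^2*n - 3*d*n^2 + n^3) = (-6*d + n)/(n*(5*d + n))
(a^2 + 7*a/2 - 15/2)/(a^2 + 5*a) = (a - 3/2)/a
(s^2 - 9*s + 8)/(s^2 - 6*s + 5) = (s - 8)/(s - 5)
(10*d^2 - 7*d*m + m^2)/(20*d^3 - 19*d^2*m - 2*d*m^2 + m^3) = (2*d - m)/(4*d^2 - 3*d*m - m^2)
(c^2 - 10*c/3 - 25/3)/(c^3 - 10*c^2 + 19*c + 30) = (c + 5/3)/(c^2 - 5*c - 6)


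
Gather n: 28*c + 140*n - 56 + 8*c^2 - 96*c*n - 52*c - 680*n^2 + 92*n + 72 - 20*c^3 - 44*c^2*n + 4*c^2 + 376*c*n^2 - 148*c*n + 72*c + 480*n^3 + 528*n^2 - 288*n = -20*c^3 + 12*c^2 + 48*c + 480*n^3 + n^2*(376*c - 152) + n*(-44*c^2 - 244*c - 56) + 16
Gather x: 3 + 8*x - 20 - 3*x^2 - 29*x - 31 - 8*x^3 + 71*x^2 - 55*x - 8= -8*x^3 + 68*x^2 - 76*x - 56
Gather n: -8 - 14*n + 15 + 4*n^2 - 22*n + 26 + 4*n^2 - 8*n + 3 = 8*n^2 - 44*n + 36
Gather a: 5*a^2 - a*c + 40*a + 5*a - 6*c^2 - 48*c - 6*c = 5*a^2 + a*(45 - c) - 6*c^2 - 54*c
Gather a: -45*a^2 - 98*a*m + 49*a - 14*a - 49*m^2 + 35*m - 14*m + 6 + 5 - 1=-45*a^2 + a*(35 - 98*m) - 49*m^2 + 21*m + 10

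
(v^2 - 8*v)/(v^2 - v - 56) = v/(v + 7)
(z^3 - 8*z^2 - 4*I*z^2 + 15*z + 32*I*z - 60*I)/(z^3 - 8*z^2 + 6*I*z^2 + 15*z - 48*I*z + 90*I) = (z - 4*I)/(z + 6*I)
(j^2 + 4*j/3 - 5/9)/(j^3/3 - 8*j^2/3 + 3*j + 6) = (9*j^2 + 12*j - 5)/(3*(j^3 - 8*j^2 + 9*j + 18))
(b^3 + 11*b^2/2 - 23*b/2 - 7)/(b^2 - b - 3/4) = 2*(b^2 + 5*b - 14)/(2*b - 3)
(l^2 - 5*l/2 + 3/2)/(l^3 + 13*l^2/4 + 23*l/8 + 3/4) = 4*(2*l^2 - 5*l + 3)/(8*l^3 + 26*l^2 + 23*l + 6)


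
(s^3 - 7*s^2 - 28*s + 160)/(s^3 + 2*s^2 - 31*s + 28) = (s^2 - 3*s - 40)/(s^2 + 6*s - 7)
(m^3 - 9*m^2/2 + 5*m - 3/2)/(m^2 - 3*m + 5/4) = 2*(m^2 - 4*m + 3)/(2*m - 5)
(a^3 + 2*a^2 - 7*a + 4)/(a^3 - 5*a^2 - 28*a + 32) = (a - 1)/(a - 8)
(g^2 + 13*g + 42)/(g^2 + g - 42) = (g + 6)/(g - 6)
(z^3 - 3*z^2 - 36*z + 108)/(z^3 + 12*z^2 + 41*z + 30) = (z^2 - 9*z + 18)/(z^2 + 6*z + 5)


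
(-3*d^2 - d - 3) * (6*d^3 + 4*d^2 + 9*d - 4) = -18*d^5 - 18*d^4 - 49*d^3 - 9*d^2 - 23*d + 12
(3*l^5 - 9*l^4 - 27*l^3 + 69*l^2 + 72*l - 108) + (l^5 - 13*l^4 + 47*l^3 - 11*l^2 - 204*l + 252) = 4*l^5 - 22*l^4 + 20*l^3 + 58*l^2 - 132*l + 144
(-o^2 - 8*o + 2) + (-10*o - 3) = -o^2 - 18*o - 1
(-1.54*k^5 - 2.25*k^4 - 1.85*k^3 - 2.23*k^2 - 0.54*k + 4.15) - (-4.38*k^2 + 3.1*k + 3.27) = -1.54*k^5 - 2.25*k^4 - 1.85*k^3 + 2.15*k^2 - 3.64*k + 0.88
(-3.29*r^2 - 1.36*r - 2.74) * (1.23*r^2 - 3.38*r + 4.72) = -4.0467*r^4 + 9.4474*r^3 - 14.3022*r^2 + 2.842*r - 12.9328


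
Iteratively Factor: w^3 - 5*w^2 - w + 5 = (w - 5)*(w^2 - 1) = (w - 5)*(w - 1)*(w + 1)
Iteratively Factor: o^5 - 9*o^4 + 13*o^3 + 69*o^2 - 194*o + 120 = (o - 2)*(o^4 - 7*o^3 - o^2 + 67*o - 60) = (o - 4)*(o - 2)*(o^3 - 3*o^2 - 13*o + 15) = (o - 4)*(o - 2)*(o + 3)*(o^2 - 6*o + 5) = (o - 4)*(o - 2)*(o - 1)*(o + 3)*(o - 5)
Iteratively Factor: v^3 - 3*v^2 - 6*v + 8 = (v + 2)*(v^2 - 5*v + 4) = (v - 1)*(v + 2)*(v - 4)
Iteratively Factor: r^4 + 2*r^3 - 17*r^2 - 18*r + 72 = (r + 4)*(r^3 - 2*r^2 - 9*r + 18) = (r + 3)*(r + 4)*(r^2 - 5*r + 6) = (r - 2)*(r + 3)*(r + 4)*(r - 3)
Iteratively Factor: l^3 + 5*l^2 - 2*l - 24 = (l - 2)*(l^2 + 7*l + 12) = (l - 2)*(l + 4)*(l + 3)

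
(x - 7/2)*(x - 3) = x^2 - 13*x/2 + 21/2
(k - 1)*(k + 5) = k^2 + 4*k - 5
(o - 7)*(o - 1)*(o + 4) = o^3 - 4*o^2 - 25*o + 28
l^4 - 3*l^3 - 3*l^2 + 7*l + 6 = (l - 3)*(l - 2)*(l + 1)^2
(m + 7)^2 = m^2 + 14*m + 49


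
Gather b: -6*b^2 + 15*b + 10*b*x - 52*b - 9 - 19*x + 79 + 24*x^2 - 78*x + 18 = -6*b^2 + b*(10*x - 37) + 24*x^2 - 97*x + 88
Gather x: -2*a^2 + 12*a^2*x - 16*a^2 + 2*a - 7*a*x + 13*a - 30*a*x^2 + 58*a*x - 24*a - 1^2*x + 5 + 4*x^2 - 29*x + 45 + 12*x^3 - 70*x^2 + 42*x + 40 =-18*a^2 - 9*a + 12*x^3 + x^2*(-30*a - 66) + x*(12*a^2 + 51*a + 12) + 90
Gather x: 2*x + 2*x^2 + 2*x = 2*x^2 + 4*x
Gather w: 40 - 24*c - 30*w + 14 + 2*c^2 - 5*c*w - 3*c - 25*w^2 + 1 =2*c^2 - 27*c - 25*w^2 + w*(-5*c - 30) + 55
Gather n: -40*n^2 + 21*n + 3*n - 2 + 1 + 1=-40*n^2 + 24*n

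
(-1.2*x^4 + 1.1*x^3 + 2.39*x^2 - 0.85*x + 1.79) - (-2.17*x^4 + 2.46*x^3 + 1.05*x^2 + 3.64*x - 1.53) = 0.97*x^4 - 1.36*x^3 + 1.34*x^2 - 4.49*x + 3.32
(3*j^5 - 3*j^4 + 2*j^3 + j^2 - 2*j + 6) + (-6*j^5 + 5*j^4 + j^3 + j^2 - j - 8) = -3*j^5 + 2*j^4 + 3*j^3 + 2*j^2 - 3*j - 2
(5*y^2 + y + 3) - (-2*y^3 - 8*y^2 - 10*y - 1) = 2*y^3 + 13*y^2 + 11*y + 4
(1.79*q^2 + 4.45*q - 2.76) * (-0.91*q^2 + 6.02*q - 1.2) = -1.6289*q^4 + 6.7263*q^3 + 27.1526*q^2 - 21.9552*q + 3.312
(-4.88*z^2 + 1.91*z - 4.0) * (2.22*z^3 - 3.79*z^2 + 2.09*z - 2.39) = -10.8336*z^5 + 22.7354*z^4 - 26.3181*z^3 + 30.8151*z^2 - 12.9249*z + 9.56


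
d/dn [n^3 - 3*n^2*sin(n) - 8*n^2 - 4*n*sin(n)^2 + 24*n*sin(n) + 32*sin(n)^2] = -3*n^2*cos(n) + 3*n^2 - 6*n*sin(n) - 4*n*sin(2*n) + 24*n*cos(n) - 16*n - 4*sin(n)^2 + 24*sin(n) + 32*sin(2*n)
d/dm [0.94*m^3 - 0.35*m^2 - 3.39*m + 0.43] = 2.82*m^2 - 0.7*m - 3.39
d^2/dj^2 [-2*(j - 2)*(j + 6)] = -4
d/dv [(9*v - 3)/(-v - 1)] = -12/(v + 1)^2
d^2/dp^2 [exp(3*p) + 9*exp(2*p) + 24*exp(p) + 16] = (9*exp(2*p) + 36*exp(p) + 24)*exp(p)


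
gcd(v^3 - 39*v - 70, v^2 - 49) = v - 7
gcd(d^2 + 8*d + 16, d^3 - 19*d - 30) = 1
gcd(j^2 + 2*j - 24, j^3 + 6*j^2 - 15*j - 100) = j - 4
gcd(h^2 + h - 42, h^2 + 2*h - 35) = h + 7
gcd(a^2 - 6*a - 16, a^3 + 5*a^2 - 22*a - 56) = a + 2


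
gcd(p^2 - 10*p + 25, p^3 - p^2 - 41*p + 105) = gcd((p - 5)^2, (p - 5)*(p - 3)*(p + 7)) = p - 5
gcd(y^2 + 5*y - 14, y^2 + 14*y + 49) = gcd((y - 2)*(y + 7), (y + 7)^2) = y + 7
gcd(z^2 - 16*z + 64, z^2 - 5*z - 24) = z - 8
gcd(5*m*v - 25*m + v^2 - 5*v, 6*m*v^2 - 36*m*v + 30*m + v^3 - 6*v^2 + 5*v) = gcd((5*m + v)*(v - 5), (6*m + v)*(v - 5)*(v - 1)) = v - 5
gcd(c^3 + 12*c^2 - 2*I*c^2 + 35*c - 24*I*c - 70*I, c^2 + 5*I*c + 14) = c - 2*I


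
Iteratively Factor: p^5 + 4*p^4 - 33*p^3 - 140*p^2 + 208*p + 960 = (p - 5)*(p^4 + 9*p^3 + 12*p^2 - 80*p - 192) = (p - 5)*(p + 4)*(p^3 + 5*p^2 - 8*p - 48) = (p - 5)*(p + 4)^2*(p^2 + p - 12) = (p - 5)*(p - 3)*(p + 4)^2*(p + 4)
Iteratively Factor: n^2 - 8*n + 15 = (n - 5)*(n - 3)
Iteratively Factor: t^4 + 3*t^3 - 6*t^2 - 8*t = (t)*(t^3 + 3*t^2 - 6*t - 8) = t*(t + 4)*(t^2 - t - 2) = t*(t - 2)*(t + 4)*(t + 1)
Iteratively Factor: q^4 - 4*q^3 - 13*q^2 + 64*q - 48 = (q - 4)*(q^3 - 13*q + 12) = (q - 4)*(q - 1)*(q^2 + q - 12) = (q - 4)*(q - 3)*(q - 1)*(q + 4)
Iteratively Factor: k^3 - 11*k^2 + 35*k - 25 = (k - 1)*(k^2 - 10*k + 25) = (k - 5)*(k - 1)*(k - 5)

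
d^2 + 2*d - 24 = (d - 4)*(d + 6)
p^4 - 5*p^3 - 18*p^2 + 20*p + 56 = (p - 7)*(p - 2)*(p + 2)^2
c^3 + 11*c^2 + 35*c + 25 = (c + 1)*(c + 5)^2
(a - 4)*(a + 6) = a^2 + 2*a - 24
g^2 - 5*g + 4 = (g - 4)*(g - 1)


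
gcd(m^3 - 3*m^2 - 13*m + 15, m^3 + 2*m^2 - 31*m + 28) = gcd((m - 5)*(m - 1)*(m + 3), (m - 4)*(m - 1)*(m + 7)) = m - 1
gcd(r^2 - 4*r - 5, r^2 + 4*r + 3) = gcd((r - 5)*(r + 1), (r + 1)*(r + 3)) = r + 1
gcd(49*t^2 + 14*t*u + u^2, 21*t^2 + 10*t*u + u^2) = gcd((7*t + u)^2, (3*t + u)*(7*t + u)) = 7*t + u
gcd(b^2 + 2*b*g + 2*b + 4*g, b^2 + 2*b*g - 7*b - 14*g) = b + 2*g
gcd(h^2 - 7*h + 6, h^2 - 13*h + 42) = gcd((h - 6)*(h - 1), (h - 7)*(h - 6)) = h - 6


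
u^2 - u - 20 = (u - 5)*(u + 4)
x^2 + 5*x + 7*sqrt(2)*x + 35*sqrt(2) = (x + 5)*(x + 7*sqrt(2))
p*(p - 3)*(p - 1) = p^3 - 4*p^2 + 3*p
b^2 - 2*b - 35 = (b - 7)*(b + 5)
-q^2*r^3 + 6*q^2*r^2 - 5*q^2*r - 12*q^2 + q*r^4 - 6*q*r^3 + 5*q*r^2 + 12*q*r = (-q + r)*(r - 4)*(r - 3)*(q*r + q)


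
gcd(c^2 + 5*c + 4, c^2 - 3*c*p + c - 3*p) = c + 1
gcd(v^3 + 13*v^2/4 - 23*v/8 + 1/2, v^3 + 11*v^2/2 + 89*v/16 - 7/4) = v^2 + 15*v/4 - 1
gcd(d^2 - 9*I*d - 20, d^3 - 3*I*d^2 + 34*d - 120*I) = d^2 - 9*I*d - 20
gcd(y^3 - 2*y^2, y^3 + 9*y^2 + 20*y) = y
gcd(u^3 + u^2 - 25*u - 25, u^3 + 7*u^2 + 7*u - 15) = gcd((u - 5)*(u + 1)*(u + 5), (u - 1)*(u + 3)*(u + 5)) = u + 5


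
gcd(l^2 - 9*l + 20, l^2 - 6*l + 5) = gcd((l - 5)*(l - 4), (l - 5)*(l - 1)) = l - 5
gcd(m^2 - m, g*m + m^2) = m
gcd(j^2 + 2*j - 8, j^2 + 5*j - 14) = j - 2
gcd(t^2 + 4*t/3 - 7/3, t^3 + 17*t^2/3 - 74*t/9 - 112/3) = t + 7/3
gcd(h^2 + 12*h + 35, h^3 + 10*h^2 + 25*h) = h + 5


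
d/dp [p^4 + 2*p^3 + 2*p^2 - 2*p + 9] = 4*p^3 + 6*p^2 + 4*p - 2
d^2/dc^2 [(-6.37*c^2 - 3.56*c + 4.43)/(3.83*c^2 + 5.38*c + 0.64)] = (158.070228*c^3 + 483.584226*c^2 + 600.049164*c + 254.027032)/(56.181887*c^6 + 236.756046*c^5 + 360.735444*c^4 + 234.845608*c^3 + 60.279552*c^2 + 6.610944*c + 0.262144)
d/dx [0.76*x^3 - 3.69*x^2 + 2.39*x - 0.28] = 2.28*x^2 - 7.38*x + 2.39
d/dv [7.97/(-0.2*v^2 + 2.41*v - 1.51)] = (3.188*v - 19.2077)/(0.2*v^2 - 2.41*v + 1.51)^2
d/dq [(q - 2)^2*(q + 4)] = 3*q^2 - 12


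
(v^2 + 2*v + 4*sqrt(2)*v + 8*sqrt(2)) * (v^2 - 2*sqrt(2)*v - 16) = v^4 + 2*v^3 + 2*sqrt(2)*v^3 - 32*v^2 + 4*sqrt(2)*v^2 - 64*sqrt(2)*v - 64*v - 128*sqrt(2)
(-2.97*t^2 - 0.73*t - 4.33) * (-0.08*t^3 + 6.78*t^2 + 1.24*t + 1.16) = 0.2376*t^5 - 20.0782*t^4 - 8.2858*t^3 - 33.7078*t^2 - 6.216*t - 5.0228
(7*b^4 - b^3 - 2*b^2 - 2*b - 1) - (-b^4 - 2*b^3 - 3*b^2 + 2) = 8*b^4 + b^3 + b^2 - 2*b - 3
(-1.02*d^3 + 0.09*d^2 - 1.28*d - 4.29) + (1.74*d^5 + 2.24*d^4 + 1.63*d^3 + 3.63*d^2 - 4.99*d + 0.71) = 1.74*d^5 + 2.24*d^4 + 0.61*d^3 + 3.72*d^2 - 6.27*d - 3.58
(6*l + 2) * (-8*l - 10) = -48*l^2 - 76*l - 20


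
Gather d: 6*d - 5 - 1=6*d - 6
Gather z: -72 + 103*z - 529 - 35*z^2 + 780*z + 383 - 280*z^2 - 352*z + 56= -315*z^2 + 531*z - 162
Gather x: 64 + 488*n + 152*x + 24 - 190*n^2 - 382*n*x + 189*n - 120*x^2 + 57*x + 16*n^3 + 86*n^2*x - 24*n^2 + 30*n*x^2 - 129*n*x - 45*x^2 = 16*n^3 - 214*n^2 + 677*n + x^2*(30*n - 165) + x*(86*n^2 - 511*n + 209) + 88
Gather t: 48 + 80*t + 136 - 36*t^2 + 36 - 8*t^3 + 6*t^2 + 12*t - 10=-8*t^3 - 30*t^2 + 92*t + 210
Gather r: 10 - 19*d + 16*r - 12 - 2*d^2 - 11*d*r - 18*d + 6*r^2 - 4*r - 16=-2*d^2 - 37*d + 6*r^2 + r*(12 - 11*d) - 18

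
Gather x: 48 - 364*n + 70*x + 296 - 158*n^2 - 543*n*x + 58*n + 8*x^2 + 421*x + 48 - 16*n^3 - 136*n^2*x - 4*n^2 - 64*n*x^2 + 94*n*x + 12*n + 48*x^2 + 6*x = -16*n^3 - 162*n^2 - 294*n + x^2*(56 - 64*n) + x*(-136*n^2 - 449*n + 497) + 392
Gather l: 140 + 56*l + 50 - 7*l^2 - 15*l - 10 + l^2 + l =-6*l^2 + 42*l + 180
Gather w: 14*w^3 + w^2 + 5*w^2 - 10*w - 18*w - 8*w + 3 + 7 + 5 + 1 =14*w^3 + 6*w^2 - 36*w + 16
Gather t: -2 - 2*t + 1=-2*t - 1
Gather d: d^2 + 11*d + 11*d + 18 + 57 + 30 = d^2 + 22*d + 105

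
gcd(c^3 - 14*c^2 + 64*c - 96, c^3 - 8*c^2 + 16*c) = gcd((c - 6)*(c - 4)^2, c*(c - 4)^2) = c^2 - 8*c + 16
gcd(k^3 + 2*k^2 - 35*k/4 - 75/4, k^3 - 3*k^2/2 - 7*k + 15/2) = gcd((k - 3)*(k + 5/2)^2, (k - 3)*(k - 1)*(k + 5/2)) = k^2 - k/2 - 15/2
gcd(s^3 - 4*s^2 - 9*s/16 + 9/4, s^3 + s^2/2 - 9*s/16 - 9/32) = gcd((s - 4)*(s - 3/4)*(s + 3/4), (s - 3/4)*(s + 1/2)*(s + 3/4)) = s^2 - 9/16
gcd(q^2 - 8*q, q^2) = q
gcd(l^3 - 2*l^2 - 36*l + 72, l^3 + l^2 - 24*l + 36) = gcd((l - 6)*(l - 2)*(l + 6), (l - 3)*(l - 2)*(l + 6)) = l^2 + 4*l - 12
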